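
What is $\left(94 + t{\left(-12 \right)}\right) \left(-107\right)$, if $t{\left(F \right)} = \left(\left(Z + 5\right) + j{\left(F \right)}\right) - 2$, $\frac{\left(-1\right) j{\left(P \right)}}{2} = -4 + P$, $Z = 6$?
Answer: $-14445$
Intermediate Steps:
$j{\left(P \right)} = 8 - 2 P$ ($j{\left(P \right)} = - 2 \left(-4 + P\right) = 8 - 2 P$)
$t{\left(F \right)} = 17 - 2 F$ ($t{\left(F \right)} = \left(\left(6 + 5\right) - \left(-8 + 2 F\right)\right) - 2 = \left(11 - \left(-8 + 2 F\right)\right) - 2 = \left(19 - 2 F\right) - 2 = 17 - 2 F$)
$\left(94 + t{\left(-12 \right)}\right) \left(-107\right) = \left(94 + \left(17 - -24\right)\right) \left(-107\right) = \left(94 + \left(17 + 24\right)\right) \left(-107\right) = \left(94 + 41\right) \left(-107\right) = 135 \left(-107\right) = -14445$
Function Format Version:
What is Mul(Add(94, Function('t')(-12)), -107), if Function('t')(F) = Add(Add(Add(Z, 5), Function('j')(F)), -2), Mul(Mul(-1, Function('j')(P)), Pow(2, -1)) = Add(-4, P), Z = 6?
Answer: -14445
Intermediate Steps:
Function('j')(P) = Add(8, Mul(-2, P)) (Function('j')(P) = Mul(-2, Add(-4, P)) = Add(8, Mul(-2, P)))
Function('t')(F) = Add(17, Mul(-2, F)) (Function('t')(F) = Add(Add(Add(6, 5), Add(8, Mul(-2, F))), -2) = Add(Add(11, Add(8, Mul(-2, F))), -2) = Add(Add(19, Mul(-2, F)), -2) = Add(17, Mul(-2, F)))
Mul(Add(94, Function('t')(-12)), -107) = Mul(Add(94, Add(17, Mul(-2, -12))), -107) = Mul(Add(94, Add(17, 24)), -107) = Mul(Add(94, 41), -107) = Mul(135, -107) = -14445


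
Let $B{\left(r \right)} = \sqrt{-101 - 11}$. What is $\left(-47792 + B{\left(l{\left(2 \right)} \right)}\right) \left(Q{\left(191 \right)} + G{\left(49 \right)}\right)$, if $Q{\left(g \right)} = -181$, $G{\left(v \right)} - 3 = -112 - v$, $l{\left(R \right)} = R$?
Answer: $16201488 - 1356 i \sqrt{7} \approx 1.6201 \cdot 10^{7} - 3587.6 i$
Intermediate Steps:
$G{\left(v \right)} = -109 - v$ ($G{\left(v \right)} = 3 - \left(112 + v\right) = -109 - v$)
$B{\left(r \right)} = 4 i \sqrt{7}$ ($B{\left(r \right)} = \sqrt{-112} = 4 i \sqrt{7}$)
$\left(-47792 + B{\left(l{\left(2 \right)} \right)}\right) \left(Q{\left(191 \right)} + G{\left(49 \right)}\right) = \left(-47792 + 4 i \sqrt{7}\right) \left(-181 - 158\right) = \left(-47792 + 4 i \sqrt{7}\right) \left(-339\right) = 16201488 - 1356 i \sqrt{7}$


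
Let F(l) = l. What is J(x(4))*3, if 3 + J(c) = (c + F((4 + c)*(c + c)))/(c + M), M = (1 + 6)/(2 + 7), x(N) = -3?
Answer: 63/20 ≈ 3.1500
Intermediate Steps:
M = 7/9 ≈ 0.77778
J(c) = -3 + (c + 2*c*(4 + c))/(7/9 + c) (J(c) = -3 + (c + (4 + c)*(c + c))/(c + 7/9) = -3 + (c + (4 + c)*(2*c))/(7/9 + c) = -3 + (c + 2*c*(4 + c))/(7/9 + c))
J(x(4))*3 = (3*(-7 + 6*(-3)² + 18*(-3))/(7 + 9*(-3)))*3 = (3*(-7 + 6*9 - 54)/(7 - 27))*3 = (3*(-7 + 54 - 54)/(-20))*3 = (3*(-1/20)*(-7))*3 = (21/20)*3 = 63/20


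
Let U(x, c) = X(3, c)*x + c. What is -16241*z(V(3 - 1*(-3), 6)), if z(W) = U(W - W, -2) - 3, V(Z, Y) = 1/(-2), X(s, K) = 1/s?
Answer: 81205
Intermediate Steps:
V(Z, Y) = -1/2
U(x, c) = c + x/3 (U(x, c) = x/3 + c = c + x/3)
z(W) = -5 (z(W) = (-2 + (W - W)/3) - 3 = (-2 + (1/3)*0) - 3 = (-2 + 0) - 3 = -2 - 3 = -5)
-16241*z(V(3 - 1*(-3), 6)) = -16241*(-5) = 81205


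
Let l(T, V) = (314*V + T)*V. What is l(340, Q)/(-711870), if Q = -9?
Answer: -3729/118645 ≈ -0.031430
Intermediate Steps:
l(T, V) = V*(T + 314*V) (l(T, V) = (T + 314*V)*V = V*(T + 314*V))
l(340, Q)/(-711870) = -9*(340 + 314*(-9))/(-711870) = -9*(340 - 2826)*(-1/711870) = -9*(-2486)*(-1/711870) = 22374*(-1/711870) = -3729/118645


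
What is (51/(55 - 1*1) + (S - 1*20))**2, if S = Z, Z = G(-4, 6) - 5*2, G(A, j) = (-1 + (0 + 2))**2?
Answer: 255025/324 ≈ 787.11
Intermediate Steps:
G(A, j) = 1 (G(A, j) = (-1 + 2)**2 = 1**2 = 1)
Z = -9 (Z = 1 - 5*2 = 1 - 10 = -9)
S = -9
(51/(55 - 1*1) + (S - 1*20))**2 = (51/(55 - 1*1) + (-9 - 1*20))**2 = (51/(55 - 1) + (-9 - 20))**2 = (51/54 - 29)**2 = (51*(1/54) - 29)**2 = (17/18 - 29)**2 = (-505/18)**2 = 255025/324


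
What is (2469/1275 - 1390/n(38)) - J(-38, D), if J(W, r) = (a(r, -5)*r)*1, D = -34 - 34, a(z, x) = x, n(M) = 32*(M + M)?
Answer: -175006607/516800 ≈ -338.64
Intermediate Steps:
n(M) = 64*M (n(M) = 32*(2*M) = 64*M)
D = -68
J(W, r) = -5*r (J(W, r) = -5*r*1 = -5*r)
(2469/1275 - 1390/n(38)) - J(-38, D) = (2469/1275 - 1390/(64*38)) - (-5)*(-68) = (2469*(1/1275) - 1390/2432) - 1*340 = (823/425 - 1390*1/2432) - 340 = (823/425 - 695/1216) - 340 = 705393/516800 - 340 = -175006607/516800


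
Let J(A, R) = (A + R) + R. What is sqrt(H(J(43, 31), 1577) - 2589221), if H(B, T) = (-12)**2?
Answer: I*sqrt(2589077) ≈ 1609.1*I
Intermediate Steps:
J(A, R) = A + 2*R
H(B, T) = 144
sqrt(H(J(43, 31), 1577) - 2589221) = sqrt(144 - 2589221) = sqrt(-2589077) = I*sqrt(2589077)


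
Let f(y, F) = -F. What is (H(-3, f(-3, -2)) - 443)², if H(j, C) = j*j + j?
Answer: 190969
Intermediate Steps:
H(j, C) = j + j² (H(j, C) = j² + j = j + j²)
(H(-3, f(-3, -2)) - 443)² = (-3*(1 - 3) - 443)² = (-3*(-2) - 443)² = (6 - 443)² = (-437)² = 190969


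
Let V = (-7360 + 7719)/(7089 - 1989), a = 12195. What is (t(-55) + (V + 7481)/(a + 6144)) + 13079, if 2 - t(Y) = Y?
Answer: 1228633783859/93528900 ≈ 13136.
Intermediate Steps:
V = 359/5100 ≈ 0.070392
t(Y) = 2 - Y
(t(-55) + (V + 7481)/(a + 6144)) + 13079 = ((2 - 1*(-55)) + (359/5100 + 7481)/(12195 + 6144)) + 13079 = ((2 + 55) + (38153459/5100)/18339) + 13079 = (57 + (38153459/5100)*(1/18339)) + 13079 = (57 + 38153459/93528900) + 13079 = 5369300759/93528900 + 13079 = 1228633783859/93528900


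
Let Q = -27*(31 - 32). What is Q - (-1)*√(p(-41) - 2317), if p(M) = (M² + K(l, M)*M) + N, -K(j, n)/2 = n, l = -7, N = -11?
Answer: 27 + I*√4009 ≈ 27.0 + 63.317*I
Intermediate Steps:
K(j, n) = -2*n
p(M) = -11 - M² (p(M) = (M² + (-2*M)*M) - 11 = (M² - 2*M²) - 11 = -M² - 11 = -11 - M²)
Q = 27 (Q = -27*(-1) = 27)
Q - (-1)*√(p(-41) - 2317) = 27 - (-1)*√((-11 - 1*(-41)²) - 2317) = 27 - (-1)*√((-11 - 1*1681) - 2317) = 27 - (-1)*√((-11 - 1681) - 2317) = 27 - (-1)*√(-1692 - 2317) = 27 - (-1)*√(-4009) = 27 - (-1)*I*√4009 = 27 + I*√4009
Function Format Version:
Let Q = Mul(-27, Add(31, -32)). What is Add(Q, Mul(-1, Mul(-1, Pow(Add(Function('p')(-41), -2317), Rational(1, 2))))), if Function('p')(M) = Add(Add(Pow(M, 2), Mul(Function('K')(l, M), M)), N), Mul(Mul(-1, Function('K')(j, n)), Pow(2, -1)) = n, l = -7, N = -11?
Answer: Add(27, Mul(I, Pow(4009, Rational(1, 2)))) ≈ Add(27.000, Mul(63.317, I))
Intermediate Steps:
Function('K')(j, n) = Mul(-2, n)
Function('p')(M) = Add(-11, Mul(-1, Pow(M, 2))) (Function('p')(M) = Add(Add(Pow(M, 2), Mul(Mul(-2, M), M)), -11) = Add(Add(Pow(M, 2), Mul(-2, Pow(M, 2))), -11) = Add(Mul(-1, Pow(M, 2)), -11) = Add(-11, Mul(-1, Pow(M, 2))))
Q = 27 (Q = Mul(-27, -1) = 27)
Add(Q, Mul(-1, Mul(-1, Pow(Add(Function('p')(-41), -2317), Rational(1, 2))))) = Add(27, Mul(-1, Mul(-1, Pow(Add(Add(-11, Mul(-1, Pow(-41, 2))), -2317), Rational(1, 2))))) = Add(27, Mul(-1, Mul(-1, Pow(Add(Add(-11, Mul(-1, 1681)), -2317), Rational(1, 2))))) = Add(27, Mul(-1, Mul(-1, Pow(Add(Add(-11, -1681), -2317), Rational(1, 2))))) = Add(27, Mul(-1, Mul(-1, Pow(Add(-1692, -2317), Rational(1, 2))))) = Add(27, Mul(-1, Mul(-1, Pow(-4009, Rational(1, 2))))) = Add(27, Mul(-1, Mul(-1, Mul(I, Pow(4009, Rational(1, 2)))))) = Add(27, Mul(-1, Mul(-1, I, Pow(4009, Rational(1, 2))))) = Add(27, Mul(I, Pow(4009, Rational(1, 2))))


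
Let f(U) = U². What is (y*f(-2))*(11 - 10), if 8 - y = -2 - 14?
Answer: 96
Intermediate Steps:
y = 24 (y = 8 - (-2 - 14) = 8 - 1*(-16) = 8 + 16 = 24)
(y*f(-2))*(11 - 10) = (24*(-2)²)*(11 - 10) = (24*4)*1 = 96*1 = 96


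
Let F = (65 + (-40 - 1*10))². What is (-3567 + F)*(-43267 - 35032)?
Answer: 261675258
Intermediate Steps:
F = 225 (F = (65 + (-40 - 10))² = (65 - 50)² = 15² = 225)
(-3567 + F)*(-43267 - 35032) = (-3567 + 225)*(-43267 - 35032) = -3342*(-78299) = 261675258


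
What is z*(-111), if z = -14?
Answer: 1554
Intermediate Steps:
z*(-111) = -14*(-111) = 1554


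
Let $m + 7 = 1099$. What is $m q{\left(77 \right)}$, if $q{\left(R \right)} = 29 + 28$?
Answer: $62244$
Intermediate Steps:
$m = 1092$ ($m = -7 + 1099 = 1092$)
$q{\left(R \right)} = 57$
$m q{\left(77 \right)} = 1092 \cdot 57 = 62244$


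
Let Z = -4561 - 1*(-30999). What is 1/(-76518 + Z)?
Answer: -1/50080 ≈ -1.9968e-5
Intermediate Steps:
Z = 26438 (Z = -4561 + 30999 = 26438)
1/(-76518 + Z) = 1/(-76518 + 26438) = 1/(-50080) = -1/50080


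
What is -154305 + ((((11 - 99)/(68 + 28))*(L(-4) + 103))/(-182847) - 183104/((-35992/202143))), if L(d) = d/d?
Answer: 2157099518715563/2467885959 ≈ 8.7407e+5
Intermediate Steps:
L(d) = 1
-154305 + ((((11 - 99)/(68 + 28))*(L(-4) + 103))/(-182847) - 183104/((-35992/202143))) = -154305 + ((((11 - 99)/(68 + 28))*(1 + 103))/(-182847) - 183104/((-35992/202143))) = -154305 + ((-88/96*104)*(-1/182847) - 183104/((-35992*1/202143))) = -154305 + ((-88*1/96*104)*(-1/182847) - 183104/(-35992/202143)) = -154305 + (-11/12*104*(-1/182847) - 183104*(-202143/35992)) = -154305 + (-286/3*(-1/182847) + 4626648984/4499) = -154305 + (286/548541 + 4626648984/4499) = -154305 + 2537906661619058/2467885959 = 2157099518715563/2467885959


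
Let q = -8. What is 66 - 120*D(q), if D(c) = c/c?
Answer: -54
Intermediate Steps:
D(c) = 1
66 - 120*D(q) = 66 - 120*1 = 66 - 120 = -54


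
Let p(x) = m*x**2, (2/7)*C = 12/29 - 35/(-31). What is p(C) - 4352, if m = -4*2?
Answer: -3705820114/808201 ≈ -4585.3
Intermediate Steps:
C = 9709/1798 (C = 7*(12/29 - 35/(-31))/2 = 7*(12*(1/29) - 35*(-1/31))/2 = 7*(12/29 + 35/31)/2 = (7/2)*(1387/899) = 9709/1798 ≈ 5.3999)
m = -8
p(x) = -8*x**2
p(C) - 4352 = -8*(9709/1798)**2 - 4352 = -8*94264681/3232804 - 4352 = -188529362/808201 - 4352 = -3705820114/808201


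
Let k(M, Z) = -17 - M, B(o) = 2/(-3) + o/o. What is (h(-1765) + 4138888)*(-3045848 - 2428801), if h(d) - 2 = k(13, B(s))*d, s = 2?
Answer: -22948852664160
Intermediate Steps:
B(o) = ⅓ (B(o) = 2*(-⅓) + 1 = -⅔ + 1 = ⅓)
h(d) = 2 - 30*d (h(d) = 2 + (-17 - 1*13)*d = 2 + (-17 - 13)*d = 2 - 30*d)
(h(-1765) + 4138888)*(-3045848 - 2428801) = ((2 - 30*(-1765)) + 4138888)*(-3045848 - 2428801) = ((2 + 52950) + 4138888)*(-5474649) = (52952 + 4138888)*(-5474649) = 4191840*(-5474649) = -22948852664160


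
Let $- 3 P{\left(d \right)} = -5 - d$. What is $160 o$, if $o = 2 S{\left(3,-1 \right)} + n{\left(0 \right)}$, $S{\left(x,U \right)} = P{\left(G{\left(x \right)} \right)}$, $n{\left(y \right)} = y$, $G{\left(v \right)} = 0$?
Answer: $\frac{1600}{3} \approx 533.33$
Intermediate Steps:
$P{\left(d \right)} = \frac{5}{3} + \frac{d}{3}$ ($P{\left(d \right)} = - \frac{-5 - d}{3} = \frac{5}{3} + \frac{d}{3}$)
$S{\left(x,U \right)} = \frac{5}{3}$ ($S{\left(x,U \right)} = \frac{5}{3} + \frac{1}{3} \cdot 0 = \frac{5}{3} + 0 = \frac{5}{3}$)
$o = \frac{10}{3}$ ($o = 2 \cdot \frac{5}{3} + 0 = \frac{10}{3} + 0 = \frac{10}{3} \approx 3.3333$)
$160 o = 160 \cdot \frac{10}{3} = \frac{1600}{3}$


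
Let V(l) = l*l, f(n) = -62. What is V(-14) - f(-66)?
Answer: 258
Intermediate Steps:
V(l) = l²
V(-14) - f(-66) = (-14)² - 1*(-62) = 196 + 62 = 258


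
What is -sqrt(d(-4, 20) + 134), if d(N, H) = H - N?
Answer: -sqrt(158) ≈ -12.570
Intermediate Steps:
-sqrt(d(-4, 20) + 134) = -sqrt((20 - 1*(-4)) + 134) = -sqrt((20 + 4) + 134) = -sqrt(24 + 134) = -sqrt(158)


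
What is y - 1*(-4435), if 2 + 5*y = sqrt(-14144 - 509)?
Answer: 22173/5 + I*sqrt(14653)/5 ≈ 4434.6 + 24.21*I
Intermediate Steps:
y = -2/5 + I*sqrt(14653)/5 (y = -2/5 + sqrt(-14144 - 509)/5 = -2/5 + sqrt(-14653)/5 = -2/5 + (I*sqrt(14653))/5 = -2/5 + I*sqrt(14653)/5 ≈ -0.4 + 24.21*I)
y - 1*(-4435) = (-2/5 + I*sqrt(14653)/5) - 1*(-4435) = (-2/5 + I*sqrt(14653)/5) + 4435 = 22173/5 + I*sqrt(14653)/5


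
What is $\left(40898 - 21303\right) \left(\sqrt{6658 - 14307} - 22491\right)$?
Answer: $-440711145 + 19595 i \sqrt{7649} \approx -4.4071 \cdot 10^{8} + 1.7138 \cdot 10^{6} i$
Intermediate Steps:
$\left(40898 - 21303\right) \left(\sqrt{6658 - 14307} - 22491\right) = 19595 \left(\sqrt{-7649} - 22491\right) = 19595 \left(i \sqrt{7649} - 22491\right) = 19595 \left(-22491 + i \sqrt{7649}\right) = -440711145 + 19595 i \sqrt{7649}$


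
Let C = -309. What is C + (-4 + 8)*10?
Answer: -269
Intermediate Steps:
C + (-4 + 8)*10 = -309 + (-4 + 8)*10 = -309 + 4*10 = -309 + 40 = -269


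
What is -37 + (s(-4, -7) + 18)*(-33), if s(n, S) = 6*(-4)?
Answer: 161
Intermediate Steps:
s(n, S) = -24
-37 + (s(-4, -7) + 18)*(-33) = -37 + (-24 + 18)*(-33) = -37 - 6*(-33) = -37 + 198 = 161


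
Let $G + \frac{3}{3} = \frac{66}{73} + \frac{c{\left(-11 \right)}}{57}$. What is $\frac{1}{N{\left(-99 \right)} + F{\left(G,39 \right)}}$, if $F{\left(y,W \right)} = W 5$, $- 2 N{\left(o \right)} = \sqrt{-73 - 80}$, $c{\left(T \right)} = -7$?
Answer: $\frac{260}{50751} + \frac{2 i \sqrt{17}}{50751} \approx 0.005123 + 0.00016248 i$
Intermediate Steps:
$N{\left(o \right)} = - \frac{3 i \sqrt{17}}{2}$ ($N{\left(o \right)} = - \frac{\sqrt{-73 - 80}}{2} = - \frac{\sqrt{-153}}{2} = - \frac{3 i \sqrt{17}}{2}$)
$G = - \frac{910}{4161}$ ($G = -1 + \left(\frac{66}{73} - \frac{7}{57}\right) = -1 + \frac{3251}{4161} = - \frac{910}{4161} \approx -0.2187$)
$F{\left(y,W \right)} = 5 W$
$\frac{1}{N{\left(-99 \right)} + F{\left(G,39 \right)}} = \frac{1}{- \frac{3 i \sqrt{17}}{2} + 5 \cdot 39} = \frac{1}{- \frac{3 i \sqrt{17}}{2} + 195} = \frac{1}{195 - \frac{3 i \sqrt{17}}{2}}$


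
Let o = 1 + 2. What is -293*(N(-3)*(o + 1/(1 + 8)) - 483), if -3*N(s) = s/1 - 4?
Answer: 3763585/27 ≈ 1.3939e+5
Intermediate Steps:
o = 3
N(s) = 4/3 - s/3 (N(s) = -(s/1 - 4)/3 = -(s*1 - 4)/3 = -(s - 4)/3 = -(-4 + s)/3 = 4/3 - s/3)
-293*(N(-3)*(o + 1/(1 + 8)) - 483) = -293*((4/3 - ⅓*(-3))*(3 + 1/(1 + 8)) - 483) = -293*((4/3 + 1)*(3 + 1/9) - 483) = -293*(7*(3 + ⅑)/3 - 483) = -293*((7/3)*(28/9) - 483) = -293*(196/27 - 483) = -293*(-12845/27) = 3763585/27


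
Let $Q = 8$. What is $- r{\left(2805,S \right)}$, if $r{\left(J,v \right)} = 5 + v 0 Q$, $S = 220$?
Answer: $-5$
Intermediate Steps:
$r{\left(J,v \right)} = 5$ ($r{\left(J,v \right)} = 5 + v 0 \cdot 8 = 5 + 0 \cdot 8 = 5 + 0 = 5$)
$- r{\left(2805,S \right)} = \left(-1\right) 5 = -5$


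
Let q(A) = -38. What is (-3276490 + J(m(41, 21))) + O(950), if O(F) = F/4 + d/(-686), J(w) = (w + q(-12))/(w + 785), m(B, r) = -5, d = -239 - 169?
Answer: -876528449479/267540 ≈ -3.2763e+6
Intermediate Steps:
d = -408
J(w) = (-38 + w)/(785 + w) (J(w) = (w - 38)/(w + 785) = (-38 + w)/(785 + w))
O(F) = 204/343 + F/4 (O(F) = F/4 - 408/(-686) = F*(1/4) - 408*(-1/686) = F/4 + 204/343 = 204/343 + F/4)
(-3276490 + J(m(41, 21))) + O(950) = (-3276490 + (-38 - 5)/(785 - 5)) + (204/343 + (1/4)*950) = (-3276490 - 43/780) + (204/343 + 475/2) = (-3276490 + (1/780)*(-43)) + 163333/686 = (-3276490 - 43/780) + 163333/686 = -2555662243/780 + 163333/686 = -876528449479/267540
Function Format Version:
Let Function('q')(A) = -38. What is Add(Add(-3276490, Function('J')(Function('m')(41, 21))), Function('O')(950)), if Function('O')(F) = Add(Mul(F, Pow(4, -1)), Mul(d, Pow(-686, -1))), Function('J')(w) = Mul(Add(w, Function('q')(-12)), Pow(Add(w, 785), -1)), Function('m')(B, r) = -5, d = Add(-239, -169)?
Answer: Rational(-876528449479, 267540) ≈ -3.2763e+6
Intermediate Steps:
d = -408
Function('J')(w) = Mul(Pow(Add(785, w), -1), Add(-38, w)) (Function('J')(w) = Mul(Add(w, -38), Pow(Add(w, 785), -1)) = Mul(Add(-38, w), Pow(Add(785, w), -1)) = Mul(Pow(Add(785, w), -1), Add(-38, w)))
Function('O')(F) = Add(Rational(204, 343), Mul(Rational(1, 4), F)) (Function('O')(F) = Add(Mul(F, Pow(4, -1)), Mul(-408, Pow(-686, -1))) = Add(Mul(F, Rational(1, 4)), Mul(-408, Rational(-1, 686))) = Add(Mul(Rational(1, 4), F), Rational(204, 343)) = Add(Rational(204, 343), Mul(Rational(1, 4), F)))
Add(Add(-3276490, Function('J')(Function('m')(41, 21))), Function('O')(950)) = Add(Add(-3276490, Mul(Pow(Add(785, -5), -1), Add(-38, -5))), Add(Rational(204, 343), Mul(Rational(1, 4), 950))) = Add(Add(-3276490, Mul(Pow(780, -1), -43)), Add(Rational(204, 343), Rational(475, 2))) = Add(Add(-3276490, Mul(Rational(1, 780), -43)), Rational(163333, 686)) = Add(Add(-3276490, Rational(-43, 780)), Rational(163333, 686)) = Add(Rational(-2555662243, 780), Rational(163333, 686)) = Rational(-876528449479, 267540)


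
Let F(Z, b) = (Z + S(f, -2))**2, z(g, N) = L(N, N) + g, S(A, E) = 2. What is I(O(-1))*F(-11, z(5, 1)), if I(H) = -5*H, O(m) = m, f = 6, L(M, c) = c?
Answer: 405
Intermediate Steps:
z(g, N) = N + g
F(Z, b) = (2 + Z)**2 (F(Z, b) = (Z + 2)**2 = (2 + Z)**2)
I(O(-1))*F(-11, z(5, 1)) = (-5*(-1))*(2 - 11)**2 = 5*(-9)**2 = 5*81 = 405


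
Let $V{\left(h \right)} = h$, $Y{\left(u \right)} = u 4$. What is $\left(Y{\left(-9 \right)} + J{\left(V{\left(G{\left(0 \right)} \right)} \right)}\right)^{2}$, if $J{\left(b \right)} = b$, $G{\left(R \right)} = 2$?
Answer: $1156$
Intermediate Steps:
$Y{\left(u \right)} = 4 u$
$\left(Y{\left(-9 \right)} + J{\left(V{\left(G{\left(0 \right)} \right)} \right)}\right)^{2} = \left(4 \left(-9\right) + 2\right)^{2} = \left(-36 + 2\right)^{2} = \left(-34\right)^{2} = 1156$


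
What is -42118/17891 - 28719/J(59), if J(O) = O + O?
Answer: -518781553/2111138 ≈ -245.74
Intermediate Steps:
J(O) = 2*O
-42118/17891 - 28719/J(59) = -42118/17891 - 28719/(2*59) = -42118*1/17891 - 28719/118 = -42118/17891 - 28719*1/118 = -42118/17891 - 28719/118 = -518781553/2111138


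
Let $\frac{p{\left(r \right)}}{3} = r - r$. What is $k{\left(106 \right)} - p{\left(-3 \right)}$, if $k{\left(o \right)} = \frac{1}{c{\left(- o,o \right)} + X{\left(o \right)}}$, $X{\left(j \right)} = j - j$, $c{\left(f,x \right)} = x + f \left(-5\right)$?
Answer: $\frac{1}{636} \approx 0.0015723$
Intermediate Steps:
$c{\left(f,x \right)} = x - 5 f$
$X{\left(j \right)} = 0$
$k{\left(o \right)} = \frac{1}{6 o}$ ($k{\left(o \right)} = \frac{1}{\left(o - 5 \left(- o\right)\right) + 0} = \frac{1}{\left(o + 5 o\right) + 0} = \frac{1}{6 o + 0} = \frac{1}{6 o}$)
$p{\left(r \right)} = 0$ ($p{\left(r \right)} = 3 \left(r - r\right) = 3 \cdot 0 = 0$)
$k{\left(106 \right)} - p{\left(-3 \right)} = \frac{1}{6 \cdot 106} - 0 = \frac{1}{6} \cdot \frac{1}{106} + 0 = \frac{1}{636} + 0 = \frac{1}{636}$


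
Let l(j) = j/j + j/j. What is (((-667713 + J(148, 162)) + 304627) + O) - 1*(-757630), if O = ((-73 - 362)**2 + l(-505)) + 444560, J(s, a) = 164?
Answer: 1028495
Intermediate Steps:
l(j) = 2 (l(j) = 1 + 1 = 2)
O = 633787 (O = ((-73 - 362)**2 + 2) + 444560 = ((-435)**2 + 2) + 444560 = (189225 + 2) + 444560 = 189227 + 444560 = 633787)
(((-667713 + J(148, 162)) + 304627) + O) - 1*(-757630) = (((-667713 + 164) + 304627) + 633787) - 1*(-757630) = ((-667549 + 304627) + 633787) + 757630 = (-362922 + 633787) + 757630 = 270865 + 757630 = 1028495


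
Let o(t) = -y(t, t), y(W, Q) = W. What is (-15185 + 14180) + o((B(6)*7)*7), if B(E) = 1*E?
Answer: -1299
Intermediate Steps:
B(E) = E
o(t) = -t
(-15185 + 14180) + o((B(6)*7)*7) = (-15185 + 14180) - 6*7*7 = -1005 - 42*7 = -1005 - 1*294 = -1005 - 294 = -1299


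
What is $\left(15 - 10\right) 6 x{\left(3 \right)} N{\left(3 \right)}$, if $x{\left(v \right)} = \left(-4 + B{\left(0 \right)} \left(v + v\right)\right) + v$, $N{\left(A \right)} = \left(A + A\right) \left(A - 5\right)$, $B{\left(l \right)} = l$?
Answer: $360$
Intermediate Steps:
$N{\left(A \right)} = 2 A \left(-5 + A\right)$
$x{\left(v \right)} = -4 + v$ ($x{\left(v \right)} = \left(-4 + 0 \left(v + v\right)\right) + v = \left(-4 + 0 \cdot 2 v\right) + v = \left(-4 + 0\right) + v = -4 + v$)
$\left(15 - 10\right) 6 x{\left(3 \right)} N{\left(3 \right)} = \left(15 - 10\right) 6 \left(-4 + 3\right) 2 \cdot 3 \left(-5 + 3\right) = 5 \cdot 6 \left(-1\right) 2 \cdot 3 \left(-2\right) = 5 \left(\left(-6\right) \left(-12\right)\right) = 5 \cdot 72 = 360$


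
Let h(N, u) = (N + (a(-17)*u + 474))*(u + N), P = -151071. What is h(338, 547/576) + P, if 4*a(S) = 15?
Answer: 55456661357/442368 ≈ 1.2536e+5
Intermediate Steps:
a(S) = 15/4 (a(S) = (1/4)*15 = 15/4)
h(N, u) = (N + u)*(474 + N + 15*u/4) (h(N, u) = (N + (15*u/4 + 474))*(u + N) = (N + (474 + 15*u/4))*(N + u) = (474 + N + 15*u/4)*(N + u) = (N + u)*(474 + N + 15*u/4))
h(338, 547/576) + P = (338**2 + 474*338 + 474*(547/576) + 15*(547/576)**2/4 + (19/4)*338*(547/576)) - 151071 = (114244 + 160212 + 474*(547*(1/576)) + 15*(547*(1/576))**2/4 + (19/4)*338*(547*(1/576))) - 151071 = (114244 + 160212 + 474*(547/576) + 15*(547/576)**2/4 + (19/4)*338*(547/576)) - 151071 = (114244 + 160212 + 43213/96 + (15/4)*(299209/331776) + 1756417/1152) - 151071 = (114244 + 160212 + 43213/96 + 1496045/442368 + 1756417/1152) - 151071 = 122285637485/442368 - 151071 = 55456661357/442368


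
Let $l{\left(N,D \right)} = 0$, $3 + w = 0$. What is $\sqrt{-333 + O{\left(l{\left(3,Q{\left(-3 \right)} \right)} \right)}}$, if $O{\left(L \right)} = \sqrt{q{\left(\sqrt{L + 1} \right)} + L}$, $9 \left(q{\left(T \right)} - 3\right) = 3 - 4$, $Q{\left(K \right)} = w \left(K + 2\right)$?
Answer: $\frac{\sqrt{-2997 + 3 \sqrt{26}}}{3} \approx 18.202 i$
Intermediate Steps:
$w = -3$ ($w = -3 + 0 = -3$)
$Q{\left(K \right)} = -6 - 3 K$ ($Q{\left(K \right)} = - 3 \left(K + 2\right) = - 3 \left(2 + K\right) = -6 - 3 K$)
$q{\left(T \right)} = \frac{26}{9}$ ($q{\left(T \right)} = 3 + \frac{3 - 4}{9} = 3 + \frac{1}{9} \left(-1\right) = 3 - \frac{1}{9} = \frac{26}{9}$)
$O{\left(L \right)} = \sqrt{\frac{26}{9} + L}$
$\sqrt{-333 + O{\left(l{\left(3,Q{\left(-3 \right)} \right)} \right)}} = \sqrt{-333 + \frac{\sqrt{26 + 9 \cdot 0}}{3}} = \sqrt{-333 + \frac{\sqrt{26 + 0}}{3}} = \sqrt{-333 + \frac{\sqrt{26}}{3}}$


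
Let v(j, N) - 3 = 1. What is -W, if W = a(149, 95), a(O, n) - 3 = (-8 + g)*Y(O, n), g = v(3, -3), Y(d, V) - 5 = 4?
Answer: 33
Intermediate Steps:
v(j, N) = 4 (v(j, N) = 3 + 1 = 4)
Y(d, V) = 9 (Y(d, V) = 5 + 4 = 9)
g = 4
a(O, n) = -33 (a(O, n) = 3 + (-8 + 4)*9 = 3 - 4*9 = 3 - 36 = -33)
W = -33
-W = -1*(-33) = 33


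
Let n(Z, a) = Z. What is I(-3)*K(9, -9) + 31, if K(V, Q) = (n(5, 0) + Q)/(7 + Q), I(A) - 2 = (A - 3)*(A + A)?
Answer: 107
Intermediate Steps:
I(A) = 2 + 2*A*(-3 + A) (I(A) = 2 + (A - 3)*(A + A) = 2 + (-3 + A)*(2*A) = 2 + 2*A*(-3 + A))
K(V, Q) = (5 + Q)/(7 + Q)
I(-3)*K(9, -9) + 31 = (2 - 6*(-3) + 2*(-3)²)*((5 - 9)/(7 - 9)) + 31 = (2 + 18 + 2*9)*(-4/(-2)) + 31 = (2 + 18 + 18)*(-½*(-4)) + 31 = 38*2 + 31 = 76 + 31 = 107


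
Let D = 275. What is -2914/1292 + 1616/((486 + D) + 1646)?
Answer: -2463063/1554922 ≈ -1.5840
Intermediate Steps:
-2914/1292 + 1616/((486 + D) + 1646) = -2914/1292 + 1616/((486 + 275) + 1646) = -2914*1/1292 + 1616/(761 + 1646) = -1457/646 + 1616/2407 = -2463063/1554922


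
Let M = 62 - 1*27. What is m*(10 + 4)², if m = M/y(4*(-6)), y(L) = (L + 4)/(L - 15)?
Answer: 13377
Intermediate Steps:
y(L) = (4 + L)/(-15 + L)
M = 35 (M = 62 - 27 = 35)
m = 273/4 (m = 35/(((4 + 4*(-6))/(-15 + 4*(-6)))) = 35/(((4 - 24)/(-15 - 24))) = 35/((-20/(-39))) = 35/((-1/39*(-20))) = 35/(20/39) = 35*(39/20) = 273/4 ≈ 68.250)
m*(10 + 4)² = 273*(10 + 4)²/4 = (273/4)*14² = (273/4)*196 = 13377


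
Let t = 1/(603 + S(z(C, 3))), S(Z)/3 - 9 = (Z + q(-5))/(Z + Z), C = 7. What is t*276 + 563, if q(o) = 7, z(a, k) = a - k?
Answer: 952769/1691 ≈ 563.44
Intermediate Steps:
S(Z) = 27 + 3*(7 + Z)/(2*Z) (S(Z) = 27 + 3*((Z + 7)/(Z + Z)) = 27 + 3*((7 + Z)/((2*Z))) = 27 + 3*((7 + Z)*(1/(2*Z))) = 27 + 3*((7 + Z)/(2*Z)) = 27 + 3*(7 + Z)/(2*Z))
t = 8/5073 (t = 1/(603 + 3*(7 + 19*(7 - 1*3))/(2*(7 - 1*3))) = 1/(603 + 3*(7 + 19*(7 - 3))/(2*(7 - 3))) = 1/(603 + (3/2)*(7 + 19*4)/4) = 1/(603 + (3/2)*(¼)*(7 + 76)) = 1/(603 + (3/2)*(¼)*83) = 1/(603 + 249/8) = 1/(5073/8) = 8/5073 ≈ 0.0015770)
t*276 + 563 = (8/5073)*276 + 563 = 736/1691 + 563 = 952769/1691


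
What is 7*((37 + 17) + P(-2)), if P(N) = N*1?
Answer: 364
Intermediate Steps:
P(N) = N
7*((37 + 17) + P(-2)) = 7*((37 + 17) - 2) = 7*(54 - 2) = 7*52 = 364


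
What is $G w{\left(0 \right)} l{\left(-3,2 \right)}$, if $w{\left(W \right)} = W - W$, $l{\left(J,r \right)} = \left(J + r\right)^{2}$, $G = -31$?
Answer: $0$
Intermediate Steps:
$w{\left(W \right)} = 0$
$G w{\left(0 \right)} l{\left(-3,2 \right)} = \left(-31\right) 0 \left(-3 + 2\right)^{2} = 0 \left(-1\right)^{2} = 0 \cdot 1 = 0$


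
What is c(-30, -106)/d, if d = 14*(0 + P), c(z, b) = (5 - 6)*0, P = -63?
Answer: 0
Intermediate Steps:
c(z, b) = 0 (c(z, b) = -1*0 = 0)
d = -882 (d = 14*(0 - 63) = 14*(-63) = -882)
c(-30, -106)/d = 0/(-882) = 0*(-1/882) = 0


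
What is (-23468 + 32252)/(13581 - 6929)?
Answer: 2196/1663 ≈ 1.3205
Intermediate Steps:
(-23468 + 32252)/(13581 - 6929) = 8784/6652 = 8784*(1/6652) = 2196/1663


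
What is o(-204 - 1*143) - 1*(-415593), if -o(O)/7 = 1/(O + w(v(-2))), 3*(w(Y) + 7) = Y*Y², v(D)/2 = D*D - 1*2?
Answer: 414761835/998 ≈ 4.1559e+5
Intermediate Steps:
v(D) = -4 + 2*D² (v(D) = 2*(D*D - 1*2) = 2*(D² - 2) = 2*(-2 + D²) = -4 + 2*D²)
w(Y) = -7 + Y³/3 (w(Y) = -7 + (Y*Y²)/3 = -7 + Y³/3)
o(O) = -7/(43/3 + O) (o(O) = -7/(O + (-7 + (-4 + 2*(-2)²)³/3)) = -7/(O + (-7 + (-4 + 2*4)³/3)) = -7/(O + (-7 + (-4 + 8)³/3)) = -7/(O + (-7 + (⅓)*4³)) = -7/(O + (-7 + (⅓)*64)) = -7/(O + (-7 + 64/3)) = -7/(O + 43/3) = -7/(43/3 + O))
o(-204 - 1*143) - 1*(-415593) = -21/(43 + 3*(-204 - 1*143)) - 1*(-415593) = -21/(43 + 3*(-204 - 143)) + 415593 = -21/(43 + 3*(-347)) + 415593 = -21/(43 - 1041) + 415593 = -21/(-998) + 415593 = -21*(-1/998) + 415593 = 21/998 + 415593 = 414761835/998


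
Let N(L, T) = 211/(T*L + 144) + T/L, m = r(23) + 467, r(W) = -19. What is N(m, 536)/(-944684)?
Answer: -2013755/1588867798336 ≈ -1.2674e-6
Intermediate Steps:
m = 448 (m = -19 + 467 = 448)
N(L, T) = 211/(144 + L*T) + T/L (N(L, T) = 211/(L*T + 144) + T/L = 211/(144 + L*T) + T/L)
N(m, 536)/(-944684) = ((144*536 + 211*448 + 448*536**2)/(448*(144 + 448*536)))/(-944684) = ((77184 + 94528 + 448*287296)/(448*(144 + 240128)))*(-1/944684) = ((1/448)*(77184 + 94528 + 128708608)/240272)*(-1/944684) = ((1/448)*(1/240272)*128880320)*(-1/944684) = (2013755/1681904)*(-1/944684) = -2013755/1588867798336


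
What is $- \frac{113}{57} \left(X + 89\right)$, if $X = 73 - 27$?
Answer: $- \frac{5085}{19} \approx -267.63$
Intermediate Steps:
$X = 46$ ($X = 73 - 27 = 46$)
$- \frac{113}{57} \left(X + 89\right) = - \frac{113}{57} \left(46 + 89\right) = \left(-113\right) \frac{1}{57} \cdot 135 = \left(- \frac{113}{57}\right) 135 = - \frac{5085}{19}$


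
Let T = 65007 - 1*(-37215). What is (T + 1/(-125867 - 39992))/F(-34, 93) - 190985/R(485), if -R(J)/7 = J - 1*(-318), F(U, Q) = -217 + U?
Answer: -87350078055972/234005653189 ≈ -373.28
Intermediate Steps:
R(J) = -2226 - 7*J (R(J) = -7*(J - 1*(-318)) = -7*(J + 318) = -7*(318 + J) = -2226 - 7*J)
T = 102222 (T = 65007 + 37215 = 102222)
(T + 1/(-125867 - 39992))/F(-34, 93) - 190985/R(485) = (102222 + 1/(-125867 - 39992))/(-217 - 34) - 190985/(-2226 - 7*485) = (102222 + 1/(-165859))/(-251) - 190985/(-2226 - 3395) = (102222 - 1/165859)*(-1/251) - 190985/(-5621) = (16954438697/165859)*(-1/251) - 190985*(-1/5621) = -16954438697/41630609 + 190985/5621 = -87350078055972/234005653189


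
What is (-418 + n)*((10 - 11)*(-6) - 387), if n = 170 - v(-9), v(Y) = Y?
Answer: 91059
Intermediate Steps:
n = 179 (n = 170 - 1*(-9) = 170 + 9 = 179)
(-418 + n)*((10 - 11)*(-6) - 387) = (-418 + 179)*((10 - 11)*(-6) - 387) = -239*(-1*(-6) - 387) = -239*(6 - 387) = -239*(-381) = 91059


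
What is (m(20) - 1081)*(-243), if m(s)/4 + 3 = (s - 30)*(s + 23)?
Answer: 683559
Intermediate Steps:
m(s) = -12 + 4*(-30 + s)*(23 + s) (m(s) = -12 + 4*((s - 30)*(s + 23)) = -12 + 4*((-30 + s)*(23 + s)) = -12 + 4*(-30 + s)*(23 + s))
(m(20) - 1081)*(-243) = ((-2772 - 28*20 + 4*20²) - 1081)*(-243) = ((-2772 - 560 + 4*400) - 1081)*(-243) = ((-2772 - 560 + 1600) - 1081)*(-243) = (-1732 - 1081)*(-243) = -2813*(-243) = 683559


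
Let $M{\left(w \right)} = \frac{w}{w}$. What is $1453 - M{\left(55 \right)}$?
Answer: $1452$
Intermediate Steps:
$M{\left(w \right)} = 1$
$1453 - M{\left(55 \right)} = 1453 - 1 = 1452$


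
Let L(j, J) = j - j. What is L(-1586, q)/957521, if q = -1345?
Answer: 0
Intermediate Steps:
L(j, J) = 0
L(-1586, q)/957521 = 0/957521 = 0*(1/957521) = 0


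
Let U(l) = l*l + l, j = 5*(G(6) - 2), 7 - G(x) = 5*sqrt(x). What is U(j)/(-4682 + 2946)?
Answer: -550/217 + 1275*sqrt(6)/1736 ≈ -0.73554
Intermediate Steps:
G(x) = 7 - 5*sqrt(x)
j = 25 - 25*sqrt(6) (j = 5*((7 - 5*sqrt(6)) - 2) = 5*(5 - 5*sqrt(6)) = 25 - 25*sqrt(6) ≈ -36.237)
U(l) = l + l**2 (U(l) = l**2 + l = l + l**2)
U(j)/(-4682 + 2946) = ((25 - 25*sqrt(6))*(1 + (25 - 25*sqrt(6))))/(-4682 + 2946) = ((25 - 25*sqrt(6))*(26 - 25*sqrt(6)))/(-1736) = ((25 - 25*sqrt(6))*(26 - 25*sqrt(6)))*(-1/1736) = -(25 - 25*sqrt(6))*(26 - 25*sqrt(6))/1736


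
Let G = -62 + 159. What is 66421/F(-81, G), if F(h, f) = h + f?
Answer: 66421/16 ≈ 4151.3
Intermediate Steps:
G = 97
F(h, f) = f + h
66421/F(-81, G) = 66421/(97 - 81) = 66421/16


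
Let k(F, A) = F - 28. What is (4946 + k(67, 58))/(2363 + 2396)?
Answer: 4985/4759 ≈ 1.0475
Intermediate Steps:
k(F, A) = -28 + F
(4946 + k(67, 58))/(2363 + 2396) = (4946 + (-28 + 67))/(2363 + 2396) = (4946 + 39)/4759 = 4985*(1/4759) = 4985/4759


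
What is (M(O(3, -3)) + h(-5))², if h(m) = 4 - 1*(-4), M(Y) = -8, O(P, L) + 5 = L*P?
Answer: 0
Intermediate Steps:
O(P, L) = -5 + L*P
h(m) = 8 (h(m) = 4 + 4 = 8)
(M(O(3, -3)) + h(-5))² = (-8 + 8)² = 0² = 0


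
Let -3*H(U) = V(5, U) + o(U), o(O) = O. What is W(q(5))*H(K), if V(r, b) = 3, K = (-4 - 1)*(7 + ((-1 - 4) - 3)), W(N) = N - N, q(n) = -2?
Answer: 0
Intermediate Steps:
W(N) = 0
K = 5 (K = -5*(7 + (-5 - 3)) = -5*(7 - 8) = -5*(-1) = 5)
H(U) = -1 - U/3 (H(U) = -(3 + U)/3 = -1 - U/3)
W(q(5))*H(K) = 0*(-1 - ⅓*5) = 0*(-1 - 5/3) = 0*(-8/3) = 0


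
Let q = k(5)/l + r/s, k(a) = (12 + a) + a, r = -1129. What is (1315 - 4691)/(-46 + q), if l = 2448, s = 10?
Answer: 20661120/972413 ≈ 21.247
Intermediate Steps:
k(a) = 12 + 2*a
q = -690893/6120 (q = (12 + 2*5)/2448 - 1129/10 = (12 + 10)*(1/2448) - 1129*1/10 = 22*(1/2448) - 1129/10 = 11/1224 - 1129/10 = -690893/6120 ≈ -112.89)
(1315 - 4691)/(-46 + q) = (1315 - 4691)/(-46 - 690893/6120) = -3376/(-972413/6120) = -3376*(-6120/972413) = 20661120/972413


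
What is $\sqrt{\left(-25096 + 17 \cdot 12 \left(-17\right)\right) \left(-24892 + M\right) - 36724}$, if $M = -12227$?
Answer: $2 \sqrt{265057598} \approx 32561.0$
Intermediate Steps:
$\sqrt{\left(-25096 + 17 \cdot 12 \left(-17\right)\right) \left(-24892 + M\right) - 36724} = \sqrt{\left(-25096 + 17 \cdot 12 \left(-17\right)\right) \left(-24892 - 12227\right) - 36724} = \sqrt{\left(-25096 + 204 \left(-17\right)\right) \left(-37119\right) - 36724} = \sqrt{\left(-25096 - 3468\right) \left(-37119\right) - 36724} = \sqrt{\left(-28564\right) \left(-37119\right) - 36724} = \sqrt{1060267116 - 36724} = \sqrt{1060230392} = 2 \sqrt{265057598}$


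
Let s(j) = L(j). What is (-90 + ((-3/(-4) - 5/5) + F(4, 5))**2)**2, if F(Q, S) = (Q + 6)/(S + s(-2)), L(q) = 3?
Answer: 7921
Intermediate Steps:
s(j) = 3
F(Q, S) = (6 + Q)/(3 + S) (F(Q, S) = (Q + 6)/(S + 3) = (6 + Q)/(3 + S))
(-90 + ((-3/(-4) - 5/5) + F(4, 5))**2)**2 = (-90 + ((-3/(-4) - 5/5) + (6 + 4)/(3 + 5))**2)**2 = (-90 + ((-3*(-1/4) - 5*1/5) + 10/8)**2)**2 = (-90 + ((3/4 - 1) + (1/8)*10)**2)**2 = (-90 + (-1/4 + 5/4)**2)**2 = (-90 + 1**2)**2 = (-90 + 1)**2 = (-89)**2 = 7921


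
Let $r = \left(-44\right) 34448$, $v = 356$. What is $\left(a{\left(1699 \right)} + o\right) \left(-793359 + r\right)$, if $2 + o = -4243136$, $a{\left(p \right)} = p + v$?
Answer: $9792961763893$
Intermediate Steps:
$a{\left(p \right)} = 356 + p$ ($a{\left(p \right)} = p + 356 = 356 + p$)
$o = -4243138$ ($o = -2 - 4243136 = -4243138$)
$r = -1515712$
$\left(a{\left(1699 \right)} + o\right) \left(-793359 + r\right) = \left(\left(356 + 1699\right) - 4243138\right) \left(-793359 - 1515712\right) = \left(2055 - 4243138\right) \left(-2309071\right) = \left(-4241083\right) \left(-2309071\right) = 9792961763893$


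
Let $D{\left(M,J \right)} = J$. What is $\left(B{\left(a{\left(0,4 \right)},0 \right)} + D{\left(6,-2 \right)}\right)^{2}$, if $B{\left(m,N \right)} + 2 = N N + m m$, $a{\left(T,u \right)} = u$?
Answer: $144$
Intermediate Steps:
$B{\left(m,N \right)} = -2 + N^{2} + m^{2}$ ($B{\left(m,N \right)} = -2 + \left(N N + m m\right) = -2 + \left(N^{2} + m^{2}\right) = -2 + N^{2} + m^{2}$)
$\left(B{\left(a{\left(0,4 \right)},0 \right)} + D{\left(6,-2 \right)}\right)^{2} = \left(\left(-2 + 0^{2} + 4^{2}\right) - 2\right)^{2} = \left(\left(-2 + 0 + 16\right) - 2\right)^{2} = \left(14 - 2\right)^{2} = 12^{2} = 144$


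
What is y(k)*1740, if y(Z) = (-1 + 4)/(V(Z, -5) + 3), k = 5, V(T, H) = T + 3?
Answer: 5220/11 ≈ 474.55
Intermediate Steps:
V(T, H) = 3 + T
y(Z) = 3/(6 + Z) (y(Z) = (-1 + 4)/((3 + Z) + 3) = 3/(6 + Z))
y(k)*1740 = (3/(6 + 5))*1740 = (3/11)*1740 = 5220/11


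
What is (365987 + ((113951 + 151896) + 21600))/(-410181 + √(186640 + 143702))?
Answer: -89342070518/56082707473 - 653434*√330342/168248122419 ≈ -1.5953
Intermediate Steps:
(365987 + ((113951 + 151896) + 21600))/(-410181 + √(186640 + 143702)) = (365987 + (265847 + 21600))/(-410181 + √330342) = (365987 + 287447)/(-410181 + √330342) = 653434/(-410181 + √330342)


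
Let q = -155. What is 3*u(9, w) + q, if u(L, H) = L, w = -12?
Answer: -128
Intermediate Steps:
3*u(9, w) + q = 3*9 - 155 = 27 - 155 = -128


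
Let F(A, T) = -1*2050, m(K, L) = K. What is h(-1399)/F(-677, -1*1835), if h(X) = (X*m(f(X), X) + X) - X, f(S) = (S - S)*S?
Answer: 0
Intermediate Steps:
f(S) = 0 (f(S) = 0*S = 0)
F(A, T) = -2050
h(X) = 0 (h(X) = (X*0 + X) - X = (0 + X) - X = X - X = 0)
h(-1399)/F(-677, -1*1835) = 0/(-2050) = 0*(-1/2050) = 0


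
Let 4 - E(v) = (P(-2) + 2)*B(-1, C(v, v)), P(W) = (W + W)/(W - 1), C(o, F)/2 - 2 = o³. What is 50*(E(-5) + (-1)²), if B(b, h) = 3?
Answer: -250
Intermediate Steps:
C(o, F) = 4 + 2*o³
P(W) = 2*W/(-1 + W) (P(W) = (2*W)/(-1 + W) = 2*W/(-1 + W))
E(v) = -6 (E(v) = 4 - (2*(-2)/(-1 - 2) + 2)*3 = 4 - (2*(-2)/(-3) + 2)*3 = 4 - (2*(-2)*(-⅓) + 2)*3 = 4 - (4/3 + 2)*3 = 4 - 10*3/3 = 4 - 1*10 = 4 - 10 = -6)
50*(E(-5) + (-1)²) = 50*(-6 + (-1)²) = 50*(-6 + 1) = 50*(-5) = -250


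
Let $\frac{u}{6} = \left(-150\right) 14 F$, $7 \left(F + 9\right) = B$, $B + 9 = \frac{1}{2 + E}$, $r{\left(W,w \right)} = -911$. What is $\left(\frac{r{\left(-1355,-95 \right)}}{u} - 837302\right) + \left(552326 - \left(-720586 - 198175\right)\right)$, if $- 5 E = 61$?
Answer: $\frac{1398256451513}{2206200} \approx 6.3379 \cdot 10^{5}$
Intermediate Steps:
$E = - \frac{61}{5}$ ($E = \left(- \frac{1}{5}\right) 61 = - \frac{61}{5} \approx -12.2$)
$B = - \frac{464}{51}$ ($B = -9 + \frac{1}{2 - \frac{61}{5}} = -9 + \frac{1}{- \frac{51}{5}} = -9 - \frac{5}{51} = - \frac{464}{51} \approx -9.098$)
$F = - \frac{3677}{357}$ ($F = -9 + \frac{1}{7} \left(- \frac{464}{51}\right) = -9 - \frac{464}{357} = - \frac{3677}{357} \approx -10.3$)
$u = \frac{2206200}{17}$ ($u = 6 \left(-150\right) 14 \left(- \frac{3677}{357}\right) = 6 \left(\left(-2100\right) \left(- \frac{3677}{357}\right)\right) = 6 \cdot \frac{367700}{17} = \frac{2206200}{17} \approx 1.2978 \cdot 10^{5}$)
$\left(\frac{r{\left(-1355,-95 \right)}}{u} - 837302\right) + \left(552326 - \left(-720586 - 198175\right)\right) = \left(- \frac{911}{\frac{2206200}{17}} - 837302\right) + \left(552326 - \left(-720586 - 198175\right)\right) = \left(\left(-911\right) \frac{17}{2206200} - 837302\right) + \left(552326 - \left(-720586 - 198175\right)\right) = \left(- \frac{15487}{2206200} - 837302\right) + \left(552326 - -918761\right) = - \frac{1847255687887}{2206200} + \left(552326 + 918761\right) = - \frac{1847255687887}{2206200} + 1471087 = \frac{1398256451513}{2206200}$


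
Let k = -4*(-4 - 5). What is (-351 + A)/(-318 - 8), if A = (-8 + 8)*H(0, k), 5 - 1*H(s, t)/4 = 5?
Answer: 351/326 ≈ 1.0767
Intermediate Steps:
k = 36 (k = -4*(-9) = 36)
H(s, t) = 0 (H(s, t) = 20 - 4*5 = 20 - 20 = 0)
A = 0 (A = (-8 + 8)*0 = 0*0 = 0)
(-351 + A)/(-318 - 8) = (-351 + 0)/(-318 - 8) = -351/(-326) = -351*(-1/326) = 351/326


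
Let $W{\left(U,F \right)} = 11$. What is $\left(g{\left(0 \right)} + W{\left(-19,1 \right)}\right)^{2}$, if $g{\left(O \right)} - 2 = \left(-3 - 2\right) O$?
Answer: $169$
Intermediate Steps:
$g{\left(O \right)} = 2 - 5 O$ ($g{\left(O \right)} = 2 + \left(-3 - 2\right) O = 2 - 5 O$)
$\left(g{\left(0 \right)} + W{\left(-19,1 \right)}\right)^{2} = \left(\left(2 - 0\right) + 11\right)^{2} = \left(\left(2 + 0\right) + 11\right)^{2} = \left(2 + 11\right)^{2} = 13^{2} = 169$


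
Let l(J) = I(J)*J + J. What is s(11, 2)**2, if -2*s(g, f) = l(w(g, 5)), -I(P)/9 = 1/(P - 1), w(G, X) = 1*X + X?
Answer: 0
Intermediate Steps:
w(G, X) = 2*X (w(G, X) = X + X = 2*X)
I(P) = -9/(-1 + P) (I(P) = -9/(P - 1) = -9/(-1 + P))
l(J) = J - 9*J/(-1 + J) (l(J) = (-9/(-1 + J))*J + J = -9*J/(-1 + J) + J = J - 9*J/(-1 + J))
s(g, f) = 0 (s(g, f) = -2*5*(-10 + 2*5)/(2*(-1 + 2*5)) = -5*(-10 + 10)/(-1 + 10) = -5*0/9 = -1/2*0 = 0)
s(11, 2)**2 = 0**2 = 0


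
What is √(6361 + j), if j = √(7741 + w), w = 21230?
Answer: √(6361 + 3*√3219) ≈ 80.816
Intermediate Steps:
j = 3*√3219 (j = √(7741 + 21230) = √28971 = 3*√3219 ≈ 170.21)
√(6361 + j) = √(6361 + 3*√3219)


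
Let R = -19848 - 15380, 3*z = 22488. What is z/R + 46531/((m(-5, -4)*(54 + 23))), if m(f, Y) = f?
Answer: -410520007/3390695 ≈ -121.07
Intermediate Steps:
z = 7496 (z = (⅓)*22488 = 7496)
R = -35228
z/R + 46531/((m(-5, -4)*(54 + 23))) = 7496/(-35228) + 46531/((-5*(54 + 23))) = 7496*(-1/35228) + 46531/((-5*77)) = -1874/8807 + 46531/(-385) = -1874/8807 + 46531*(-1/385) = -1874/8807 - 46531/385 = -410520007/3390695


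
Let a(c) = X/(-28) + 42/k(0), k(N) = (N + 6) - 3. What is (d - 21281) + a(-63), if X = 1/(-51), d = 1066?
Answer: -28847027/1428 ≈ -20201.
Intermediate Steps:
k(N) = 3 + N (k(N) = (6 + N) - 3 = 3 + N)
X = -1/51 ≈ -0.019608
a(c) = 19993/1428 (a(c) = -1/51/(-28) + 42/(3 + 0) = -1/51*(-1/28) + 42/3 = 1/1428 + 42*(1/3) = 1/1428 + 14 = 19993/1428)
(d - 21281) + a(-63) = (1066 - 21281) + 19993/1428 = -20215 + 19993/1428 = -28847027/1428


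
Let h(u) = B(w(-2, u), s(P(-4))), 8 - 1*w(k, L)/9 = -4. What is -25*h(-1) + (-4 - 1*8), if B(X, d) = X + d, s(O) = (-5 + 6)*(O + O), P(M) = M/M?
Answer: -2762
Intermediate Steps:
w(k, L) = 108 (w(k, L) = 72 - 9*(-4) = 72 + 36 = 108)
P(M) = 1
s(O) = 2*O (s(O) = 1*(2*O) = 2*O)
h(u) = 110 (h(u) = 108 + 2*1 = 108 + 2 = 110)
-25*h(-1) + (-4 - 1*8) = -25*110 + (-4 - 1*8) = -2750 + (-4 - 8) = -2750 - 12 = -2762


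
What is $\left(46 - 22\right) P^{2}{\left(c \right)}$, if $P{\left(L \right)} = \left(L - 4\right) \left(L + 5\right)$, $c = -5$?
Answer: $0$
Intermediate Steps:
$P{\left(L \right)} = \left(-4 + L\right) \left(5 + L\right)$
$\left(46 - 22\right) P^{2}{\left(c \right)} = \left(46 - 22\right) \left(-20 - 5 + \left(-5\right)^{2}\right)^{2} = 24 \left(-20 - 5 + 25\right)^{2} = 24 \cdot 0^{2} = 24 \cdot 0 = 0$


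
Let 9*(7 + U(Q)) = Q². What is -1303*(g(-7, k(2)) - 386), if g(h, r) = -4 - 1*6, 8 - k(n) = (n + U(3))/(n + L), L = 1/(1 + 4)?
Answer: 515988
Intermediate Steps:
U(Q) = -7 + Q²/9
L = ⅕ (L = 1/5 = ⅕ ≈ 0.20000)
k(n) = 8 - (-6 + n)/(⅕ + n) (k(n) = 8 - (n + (-7 + (⅑)*3²))/(n + ⅕) = 8 - (n + (-7 + (⅑)*9))/(⅕ + n) = 8 - (n + (-7 + 1))/(⅕ + n) = 8 - (n - 6)/(⅕ + n) = 8 - (-6 + n)/(⅕ + n))
g(h, r) = -10 (g(h, r) = -4 - 6 = -10)
-1303*(g(-7, k(2)) - 386) = -1303*(-10 - 386) = -1303*(-396) = 515988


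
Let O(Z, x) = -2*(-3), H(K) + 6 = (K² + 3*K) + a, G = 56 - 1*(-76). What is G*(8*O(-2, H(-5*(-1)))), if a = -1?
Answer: 6336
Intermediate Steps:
G = 132 (G = 56 + 76 = 132)
H(K) = -7 + K² + 3*K (H(K) = -6 + ((K² + 3*K) - 1) = -6 + (-1 + K² + 3*K) = -7 + K² + 3*K)
O(Z, x) = 6
G*(8*O(-2, H(-5*(-1)))) = 132*(8*6) = 132*48 = 6336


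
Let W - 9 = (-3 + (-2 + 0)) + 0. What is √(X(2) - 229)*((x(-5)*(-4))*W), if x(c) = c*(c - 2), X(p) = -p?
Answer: -560*I*√231 ≈ -8511.3*I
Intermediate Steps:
x(c) = c*(-2 + c)
W = 4 (W = 9 + ((-3 + (-2 + 0)) + 0) = 9 + ((-3 - 2) + 0) = 9 + (-5 + 0) = 9 - 5 = 4)
√(X(2) - 229)*((x(-5)*(-4))*W) = √(-1*2 - 229)*((-5*(-2 - 5)*(-4))*4) = √(-2 - 229)*((-5*(-7)*(-4))*4) = √(-231)*((35*(-4))*4) = (I*√231)*(-140*4) = (I*√231)*(-560) = -560*I*√231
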